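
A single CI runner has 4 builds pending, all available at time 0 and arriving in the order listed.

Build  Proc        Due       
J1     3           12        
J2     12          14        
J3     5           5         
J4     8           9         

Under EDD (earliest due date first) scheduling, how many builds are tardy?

EDD (increasing due date): J3 J4 J1 J2.
J3: 0→5, due 5, tardiness 0
J4: 5→13, due 9, tardiness 4
J1: 13→16, due 12, tardiness 4
J2: 16→28, due 14, tardiness 14
Late builds: 3.

3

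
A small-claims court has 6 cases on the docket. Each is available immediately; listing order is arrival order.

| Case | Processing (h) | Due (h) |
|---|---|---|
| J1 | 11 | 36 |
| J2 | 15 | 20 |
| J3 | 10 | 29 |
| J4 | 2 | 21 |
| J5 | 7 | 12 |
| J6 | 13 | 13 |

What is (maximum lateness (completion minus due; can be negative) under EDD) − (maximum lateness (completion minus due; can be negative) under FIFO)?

-23

EDD (increasing due date): J5 J6 J2 J4 J3 J1.
J5: 0→7, due 12, lateness -5
J6: 7→20, due 13, lateness 7
J2: 20→35, due 20, lateness 15
J4: 35→37, due 21, lateness 16
J3: 37→47, due 29, lateness 18
J1: 47→58, due 36, lateness 22
Maximum = 22.
FIFO (arrival order): J1 J2 J3 J4 J5 J6.
J1: 0→11, due 36, lateness -25
J2: 11→26, due 20, lateness 6
J3: 26→36, due 29, lateness 7
J4: 36→38, due 21, lateness 17
J5: 38→45, due 12, lateness 33
J6: 45→58, due 13, lateness 45
Maximum = 45.
Difference = 22 − 45 = -23.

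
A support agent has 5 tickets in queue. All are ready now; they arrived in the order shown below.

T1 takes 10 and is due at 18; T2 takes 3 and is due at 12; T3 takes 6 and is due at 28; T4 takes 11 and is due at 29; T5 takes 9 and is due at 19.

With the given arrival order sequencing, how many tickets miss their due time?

3

FIFO (arrival order): T1 T2 T3 T4 T5.
T1: 0→10, due 18, tardiness 0
T2: 10→13, due 12, tardiness 1
T3: 13→19, due 28, tardiness 0
T4: 19→30, due 29, tardiness 1
T5: 30→39, due 19, tardiness 20
Late tickets: 3.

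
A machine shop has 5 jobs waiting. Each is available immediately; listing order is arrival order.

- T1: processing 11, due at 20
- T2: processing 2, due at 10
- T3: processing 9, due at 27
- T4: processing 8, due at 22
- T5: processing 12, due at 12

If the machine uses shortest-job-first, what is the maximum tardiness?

30

SPT (increasing processing time): T2 T4 T3 T1 T5.
T2: 0→2, due 10, tardiness 0
T4: 2→10, due 22, tardiness 0
T3: 10→19, due 27, tardiness 0
T1: 19→30, due 20, tardiness 10
T5: 30→42, due 12, tardiness 30
Maximum = 30.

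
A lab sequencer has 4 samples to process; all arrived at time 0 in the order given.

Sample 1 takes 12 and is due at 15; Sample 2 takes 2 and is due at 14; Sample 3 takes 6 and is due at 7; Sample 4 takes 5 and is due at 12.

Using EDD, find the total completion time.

55

EDD (increasing due date): Sample 3 Sample 4 Sample 2 Sample 1.
Sample 3: 0→6
Sample 4: 6→11
Sample 2: 11→13
Sample 1: 13→25
Sum = 6+11+13+25 = 55.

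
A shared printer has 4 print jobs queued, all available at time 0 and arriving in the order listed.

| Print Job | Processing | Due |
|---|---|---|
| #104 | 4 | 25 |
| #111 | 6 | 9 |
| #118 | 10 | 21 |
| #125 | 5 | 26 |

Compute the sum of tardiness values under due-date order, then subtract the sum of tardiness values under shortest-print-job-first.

-10

EDD (increasing due date): #111 #118 #104 #125.
#111: 0→6, due 9, tardiness 0
#118: 6→16, due 21, tardiness 0
#104: 16→20, due 25, tardiness 0
#125: 20→25, due 26, tardiness 0
Sum = 0+0+0+0 = 0.
SPT (increasing processing time): #104 #125 #111 #118.
#104: 0→4, due 25, tardiness 0
#125: 4→9, due 26, tardiness 0
#111: 9→15, due 9, tardiness 6
#118: 15→25, due 21, tardiness 4
Sum = 0+0+6+4 = 10.
Difference = 0 − 10 = -10.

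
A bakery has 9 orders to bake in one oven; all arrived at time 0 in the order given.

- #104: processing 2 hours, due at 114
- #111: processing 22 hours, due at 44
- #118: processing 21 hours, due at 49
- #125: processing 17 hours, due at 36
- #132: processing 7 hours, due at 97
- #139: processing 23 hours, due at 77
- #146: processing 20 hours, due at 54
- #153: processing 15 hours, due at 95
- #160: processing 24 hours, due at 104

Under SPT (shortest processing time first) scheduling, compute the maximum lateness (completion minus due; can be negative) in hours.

60

SPT (increasing processing time): #104 #132 #153 #125 #146 #118 #111 #139 #160.
#104: 0→2, due 114, lateness -112
#132: 2→9, due 97, lateness -88
#153: 9→24, due 95, lateness -71
#125: 24→41, due 36, lateness 5
#146: 41→61, due 54, lateness 7
#118: 61→82, due 49, lateness 33
#111: 82→104, due 44, lateness 60
#139: 104→127, due 77, lateness 50
#160: 127→151, due 104, lateness 47
Maximum = 60.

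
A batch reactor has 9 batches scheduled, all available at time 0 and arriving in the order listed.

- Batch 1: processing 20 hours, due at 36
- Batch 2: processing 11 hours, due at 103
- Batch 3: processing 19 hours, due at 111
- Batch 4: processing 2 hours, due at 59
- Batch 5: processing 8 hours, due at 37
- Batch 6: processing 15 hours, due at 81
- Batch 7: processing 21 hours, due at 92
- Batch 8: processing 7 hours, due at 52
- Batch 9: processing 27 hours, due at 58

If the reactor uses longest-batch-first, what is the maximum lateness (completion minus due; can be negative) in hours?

LPT (decreasing processing time): Batch 9 Batch 7 Batch 1 Batch 3 Batch 6 Batch 2 Batch 5 Batch 8 Batch 4.
Batch 9: 0→27, due 58, lateness -31
Batch 7: 27→48, due 92, lateness -44
Batch 1: 48→68, due 36, lateness 32
Batch 3: 68→87, due 111, lateness -24
Batch 6: 87→102, due 81, lateness 21
Batch 2: 102→113, due 103, lateness 10
Batch 5: 113→121, due 37, lateness 84
Batch 8: 121→128, due 52, lateness 76
Batch 4: 128→130, due 59, lateness 71
Maximum = 84.

84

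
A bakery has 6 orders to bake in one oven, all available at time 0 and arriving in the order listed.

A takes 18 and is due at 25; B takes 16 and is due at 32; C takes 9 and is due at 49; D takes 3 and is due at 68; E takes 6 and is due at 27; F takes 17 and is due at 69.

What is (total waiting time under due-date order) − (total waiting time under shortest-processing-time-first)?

EDD (increasing due date): A E B C D F.
A: waits 0, runs 0→18
E: waits 18, runs 18→24
B: waits 24, runs 24→40
C: waits 40, runs 40→49
D: waits 49, runs 49→52
F: waits 52, runs 52→69
Sum = 0+18+24+40+49+52 = 183.
SPT (increasing processing time): D E C B F A.
D: waits 0, runs 0→3
E: waits 3, runs 3→9
C: waits 9, runs 9→18
B: waits 18, runs 18→34
F: waits 34, runs 34→51
A: waits 51, runs 51→69
Sum = 0+3+9+18+34+51 = 115.
Difference = 183 − 115 = 68.

68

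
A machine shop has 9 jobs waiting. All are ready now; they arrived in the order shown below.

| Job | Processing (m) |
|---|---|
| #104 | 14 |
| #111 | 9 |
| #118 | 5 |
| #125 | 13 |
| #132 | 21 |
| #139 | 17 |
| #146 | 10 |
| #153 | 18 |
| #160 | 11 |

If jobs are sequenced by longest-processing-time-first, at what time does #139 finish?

56

LPT (decreasing processing time): #132 #153 #139 #104 #125 #160 #146 #111 #118.
#132: 0→21
#153: 21→39
#139: 39→56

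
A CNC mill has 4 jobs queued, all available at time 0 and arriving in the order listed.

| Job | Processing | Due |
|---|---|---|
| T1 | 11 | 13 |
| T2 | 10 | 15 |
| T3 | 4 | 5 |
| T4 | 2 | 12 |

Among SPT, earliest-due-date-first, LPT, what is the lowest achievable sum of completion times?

51

SPT (increasing processing time): T4 T3 T2 T1.
T4: 0→2
T3: 2→6
T2: 6→16
T1: 16→27
Sum = 2+6+16+27 = 51.
EDD (increasing due date): T3 T4 T1 T2.
T3: 0→4
T4: 4→6
T1: 6→17
T2: 17→27
Sum = 4+6+17+27 = 54.
LPT (decreasing processing time): T1 T2 T3 T4.
T1: 0→11
T2: 11→21
T3: 21→25
T4: 25→27
Sum = 11+21+25+27 = 84.
SPT 51, EDD 54, LPT 84 → minimum 51.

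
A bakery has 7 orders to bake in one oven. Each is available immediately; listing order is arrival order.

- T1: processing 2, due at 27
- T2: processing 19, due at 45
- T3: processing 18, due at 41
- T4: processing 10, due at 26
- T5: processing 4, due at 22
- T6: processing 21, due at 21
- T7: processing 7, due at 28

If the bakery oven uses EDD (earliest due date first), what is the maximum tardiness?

EDD (increasing due date): T6 T5 T4 T1 T7 T3 T2.
T6: 0→21, due 21, tardiness 0
T5: 21→25, due 22, tardiness 3
T4: 25→35, due 26, tardiness 9
T1: 35→37, due 27, tardiness 10
T7: 37→44, due 28, tardiness 16
T3: 44→62, due 41, tardiness 21
T2: 62→81, due 45, tardiness 36
Maximum = 36.

36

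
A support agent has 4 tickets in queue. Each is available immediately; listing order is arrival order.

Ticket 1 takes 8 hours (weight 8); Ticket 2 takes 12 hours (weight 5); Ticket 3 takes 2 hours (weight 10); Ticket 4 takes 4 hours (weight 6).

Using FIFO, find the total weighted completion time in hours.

540

FIFO (arrival order): Ticket 1 Ticket 2 Ticket 3 Ticket 4.
Ticket 1: finishes 8, weight 8, w·C = 64
Ticket 2: finishes 20, weight 5, w·C = 100
Ticket 3: finishes 22, weight 10, w·C = 220
Ticket 4: finishes 26, weight 6, w·C = 156
Sum = 64+100+220+156 = 540.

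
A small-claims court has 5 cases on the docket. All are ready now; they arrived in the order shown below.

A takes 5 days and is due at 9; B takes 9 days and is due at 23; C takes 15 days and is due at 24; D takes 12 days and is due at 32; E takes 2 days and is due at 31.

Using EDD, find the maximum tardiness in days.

11

EDD (increasing due date): A B C E D.
A: 0→5, due 9, tardiness 0
B: 5→14, due 23, tardiness 0
C: 14→29, due 24, tardiness 5
E: 29→31, due 31, tardiness 0
D: 31→43, due 32, tardiness 11
Maximum = 11.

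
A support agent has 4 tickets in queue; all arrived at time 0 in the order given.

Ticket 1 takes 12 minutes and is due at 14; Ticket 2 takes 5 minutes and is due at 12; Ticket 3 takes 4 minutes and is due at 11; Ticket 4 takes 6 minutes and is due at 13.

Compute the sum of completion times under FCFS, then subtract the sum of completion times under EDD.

22

FIFO (arrival order): Ticket 1 Ticket 2 Ticket 3 Ticket 4.
Ticket 1: 0→12
Ticket 2: 12→17
Ticket 3: 17→21
Ticket 4: 21→27
Sum = 12+17+21+27 = 77.
EDD (increasing due date): Ticket 3 Ticket 2 Ticket 4 Ticket 1.
Ticket 3: 0→4
Ticket 2: 4→9
Ticket 4: 9→15
Ticket 1: 15→27
Sum = 4+9+15+27 = 55.
Difference = 77 − 55 = 22.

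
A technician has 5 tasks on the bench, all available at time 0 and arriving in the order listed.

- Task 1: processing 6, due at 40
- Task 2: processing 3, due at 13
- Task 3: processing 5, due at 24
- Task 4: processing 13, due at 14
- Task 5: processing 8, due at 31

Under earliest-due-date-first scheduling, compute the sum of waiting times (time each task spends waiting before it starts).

69

EDD (increasing due date): Task 2 Task 4 Task 3 Task 5 Task 1.
Task 2: waits 0, runs 0→3
Task 4: waits 3, runs 3→16
Task 3: waits 16, runs 16→21
Task 5: waits 21, runs 21→29
Task 1: waits 29, runs 29→35
Sum = 0+3+16+21+29 = 69.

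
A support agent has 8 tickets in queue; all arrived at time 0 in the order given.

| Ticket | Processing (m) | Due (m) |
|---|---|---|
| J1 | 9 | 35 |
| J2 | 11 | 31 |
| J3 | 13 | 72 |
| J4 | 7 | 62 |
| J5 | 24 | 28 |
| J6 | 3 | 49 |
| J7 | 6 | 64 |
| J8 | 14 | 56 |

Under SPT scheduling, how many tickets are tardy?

SPT (increasing processing time): J6 J7 J4 J1 J2 J3 J8 J5.
J6: 0→3, due 49, tardiness 0
J7: 3→9, due 64, tardiness 0
J4: 9→16, due 62, tardiness 0
J1: 16→25, due 35, tardiness 0
J2: 25→36, due 31, tardiness 5
J3: 36→49, due 72, tardiness 0
J8: 49→63, due 56, tardiness 7
J5: 63→87, due 28, tardiness 59
Late tickets: 3.

3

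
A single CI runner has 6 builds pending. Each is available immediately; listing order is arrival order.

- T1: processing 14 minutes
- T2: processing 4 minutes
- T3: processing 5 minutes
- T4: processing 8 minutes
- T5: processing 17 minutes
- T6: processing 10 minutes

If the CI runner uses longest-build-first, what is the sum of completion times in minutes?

LPT (decreasing processing time): T5 T1 T6 T4 T3 T2.
T5: 0→17
T1: 17→31
T6: 31→41
T4: 41→49
T3: 49→54
T2: 54→58
Sum = 17+31+41+49+54+58 = 250.

250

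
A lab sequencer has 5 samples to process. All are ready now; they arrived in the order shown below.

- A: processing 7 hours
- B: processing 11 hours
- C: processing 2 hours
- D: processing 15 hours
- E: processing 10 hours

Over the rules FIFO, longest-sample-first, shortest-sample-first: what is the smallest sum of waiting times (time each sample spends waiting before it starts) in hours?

FIFO (arrival order): A B C D E.
A: waits 0, runs 0→7
B: waits 7, runs 7→18
C: waits 18, runs 18→20
D: waits 20, runs 20→35
E: waits 35, runs 35→45
Sum = 0+7+18+20+35 = 80.
LPT (decreasing processing time): D B E A C.
D: waits 0, runs 0→15
B: waits 15, runs 15→26
E: waits 26, runs 26→36
A: waits 36, runs 36→43
C: waits 43, runs 43→45
Sum = 0+15+26+36+43 = 120.
SPT (increasing processing time): C A E B D.
C: waits 0, runs 0→2
A: waits 2, runs 2→9
E: waits 9, runs 9→19
B: waits 19, runs 19→30
D: waits 30, runs 30→45
Sum = 0+2+9+19+30 = 60.
FIFO 80, LPT 120, SPT 60 → minimum 60.

60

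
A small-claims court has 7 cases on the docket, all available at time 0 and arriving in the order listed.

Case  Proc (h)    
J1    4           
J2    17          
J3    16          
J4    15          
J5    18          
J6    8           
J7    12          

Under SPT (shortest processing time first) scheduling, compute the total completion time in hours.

SPT (increasing processing time): J1 J6 J7 J4 J3 J2 J5.
J1: 0→4
J6: 4→12
J7: 12→24
J4: 24→39
J3: 39→55
J2: 55→72
J5: 72→90
Sum = 4+12+24+39+55+72+90 = 296.

296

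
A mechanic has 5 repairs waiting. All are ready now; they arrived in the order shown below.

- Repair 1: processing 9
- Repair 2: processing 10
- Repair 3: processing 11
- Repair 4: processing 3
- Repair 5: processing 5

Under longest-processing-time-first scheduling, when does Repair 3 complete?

11

LPT (decreasing processing time): Repair 3 Repair 2 Repair 1 Repair 5 Repair 4.
Repair 3: 0→11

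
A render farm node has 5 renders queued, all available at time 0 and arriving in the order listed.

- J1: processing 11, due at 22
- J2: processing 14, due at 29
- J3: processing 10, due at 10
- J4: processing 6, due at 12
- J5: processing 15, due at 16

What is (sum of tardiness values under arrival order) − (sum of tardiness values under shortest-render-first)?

FIFO (arrival order): J1 J2 J3 J4 J5.
J1: 0→11, due 22, tardiness 0
J2: 11→25, due 29, tardiness 0
J3: 25→35, due 10, tardiness 25
J4: 35→41, due 12, tardiness 29
J5: 41→56, due 16, tardiness 40
Sum = 0+0+25+29+40 = 94.
SPT (increasing processing time): J4 J3 J1 J2 J5.
J4: 0→6, due 12, tardiness 0
J3: 6→16, due 10, tardiness 6
J1: 16→27, due 22, tardiness 5
J2: 27→41, due 29, tardiness 12
J5: 41→56, due 16, tardiness 40
Sum = 0+6+5+12+40 = 63.
Difference = 94 − 63 = 31.

31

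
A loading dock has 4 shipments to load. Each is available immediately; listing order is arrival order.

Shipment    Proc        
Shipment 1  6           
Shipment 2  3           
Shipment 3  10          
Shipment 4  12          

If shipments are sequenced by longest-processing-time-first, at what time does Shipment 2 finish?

LPT (decreasing processing time): Shipment 4 Shipment 3 Shipment 1 Shipment 2.
Shipment 4: 0→12
Shipment 3: 12→22
Shipment 1: 22→28
Shipment 2: 28→31

31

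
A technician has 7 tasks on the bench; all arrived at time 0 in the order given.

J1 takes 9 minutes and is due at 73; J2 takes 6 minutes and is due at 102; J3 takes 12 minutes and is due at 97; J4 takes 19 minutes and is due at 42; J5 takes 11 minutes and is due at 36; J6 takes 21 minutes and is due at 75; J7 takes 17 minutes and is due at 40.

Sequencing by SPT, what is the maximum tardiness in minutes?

SPT (increasing processing time): J2 J1 J5 J3 J7 J4 J6.
J2: 0→6, due 102, tardiness 0
J1: 6→15, due 73, tardiness 0
J5: 15→26, due 36, tardiness 0
J3: 26→38, due 97, tardiness 0
J7: 38→55, due 40, tardiness 15
J4: 55→74, due 42, tardiness 32
J6: 74→95, due 75, tardiness 20
Maximum = 32.

32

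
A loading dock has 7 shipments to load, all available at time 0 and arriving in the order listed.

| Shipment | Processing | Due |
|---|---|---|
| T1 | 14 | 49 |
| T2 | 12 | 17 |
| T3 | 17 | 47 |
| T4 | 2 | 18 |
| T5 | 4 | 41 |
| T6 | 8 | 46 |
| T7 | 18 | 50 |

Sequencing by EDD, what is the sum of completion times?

245

EDD (increasing due date): T2 T4 T5 T6 T3 T1 T7.
T2: 0→12
T4: 12→14
T5: 14→18
T6: 18→26
T3: 26→43
T1: 43→57
T7: 57→75
Sum = 12+14+18+26+43+57+75 = 245.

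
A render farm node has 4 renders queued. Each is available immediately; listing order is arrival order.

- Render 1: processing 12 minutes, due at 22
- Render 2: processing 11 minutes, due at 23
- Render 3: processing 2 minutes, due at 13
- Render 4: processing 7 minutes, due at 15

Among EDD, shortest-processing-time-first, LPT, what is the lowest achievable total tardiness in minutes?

9

EDD (increasing due date): Render 3 Render 4 Render 1 Render 2.
Render 3: 0→2, due 13, tardiness 0
Render 4: 2→9, due 15, tardiness 0
Render 1: 9→21, due 22, tardiness 0
Render 2: 21→32, due 23, tardiness 9
Sum = 0+0+0+9 = 9.
SPT (increasing processing time): Render 3 Render 4 Render 2 Render 1.
Render 3: 0→2, due 13, tardiness 0
Render 4: 2→9, due 15, tardiness 0
Render 2: 9→20, due 23, tardiness 0
Render 1: 20→32, due 22, tardiness 10
Sum = 0+0+0+10 = 10.
LPT (decreasing processing time): Render 1 Render 2 Render 4 Render 3.
Render 1: 0→12, due 22, tardiness 0
Render 2: 12→23, due 23, tardiness 0
Render 4: 23→30, due 15, tardiness 15
Render 3: 30→32, due 13, tardiness 19
Sum = 0+0+15+19 = 34.
EDD 9, SPT 10, LPT 34 → minimum 9.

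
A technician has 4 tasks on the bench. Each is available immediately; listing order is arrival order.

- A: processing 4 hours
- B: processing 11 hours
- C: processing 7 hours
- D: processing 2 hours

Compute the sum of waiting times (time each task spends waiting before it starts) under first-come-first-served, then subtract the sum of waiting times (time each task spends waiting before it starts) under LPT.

FIFO (arrival order): A B C D.
A: waits 0, runs 0→4
B: waits 4, runs 4→15
C: waits 15, runs 15→22
D: waits 22, runs 22→24
Sum = 0+4+15+22 = 41.
LPT (decreasing processing time): B C A D.
B: waits 0, runs 0→11
C: waits 11, runs 11→18
A: waits 18, runs 18→22
D: waits 22, runs 22→24
Sum = 0+11+18+22 = 51.
Difference = 41 − 51 = -10.

-10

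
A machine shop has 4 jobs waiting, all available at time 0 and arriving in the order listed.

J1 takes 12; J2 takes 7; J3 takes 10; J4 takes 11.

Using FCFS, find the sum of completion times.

100

FIFO (arrival order): J1 J2 J3 J4.
J1: 0→12
J2: 12→19
J3: 19→29
J4: 29→40
Sum = 12+19+29+40 = 100.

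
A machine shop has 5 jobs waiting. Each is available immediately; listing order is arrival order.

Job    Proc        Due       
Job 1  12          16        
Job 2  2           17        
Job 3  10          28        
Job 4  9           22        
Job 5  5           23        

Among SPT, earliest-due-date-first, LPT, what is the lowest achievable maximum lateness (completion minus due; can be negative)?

SPT (increasing processing time): Job 2 Job 5 Job 4 Job 3 Job 1.
Job 2: 0→2, due 17, lateness -15
Job 5: 2→7, due 23, lateness -16
Job 4: 7→16, due 22, lateness -6
Job 3: 16→26, due 28, lateness -2
Job 1: 26→38, due 16, lateness 22
Maximum = 22.
EDD (increasing due date): Job 1 Job 2 Job 4 Job 5 Job 3.
Job 1: 0→12, due 16, lateness -4
Job 2: 12→14, due 17, lateness -3
Job 4: 14→23, due 22, lateness 1
Job 5: 23→28, due 23, lateness 5
Job 3: 28→38, due 28, lateness 10
Maximum = 10.
LPT (decreasing processing time): Job 1 Job 3 Job 4 Job 5 Job 2.
Job 1: 0→12, due 16, lateness -4
Job 3: 12→22, due 28, lateness -6
Job 4: 22→31, due 22, lateness 9
Job 5: 31→36, due 23, lateness 13
Job 2: 36→38, due 17, lateness 21
Maximum = 21.
SPT 22, EDD 10, LPT 21 → minimum 10.

10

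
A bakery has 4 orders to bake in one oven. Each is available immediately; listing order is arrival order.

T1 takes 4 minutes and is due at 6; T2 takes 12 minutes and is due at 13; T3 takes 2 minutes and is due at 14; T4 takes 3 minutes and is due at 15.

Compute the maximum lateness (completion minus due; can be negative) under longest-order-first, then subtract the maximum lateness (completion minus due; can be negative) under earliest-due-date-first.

LPT (decreasing processing time): T2 T1 T4 T3.
T2: 0→12, due 13, lateness -1
T1: 12→16, due 6, lateness 10
T4: 16→19, due 15, lateness 4
T3: 19→21, due 14, lateness 7
Maximum = 10.
EDD (increasing due date): T1 T2 T3 T4.
T1: 0→4, due 6, lateness -2
T2: 4→16, due 13, lateness 3
T3: 16→18, due 14, lateness 4
T4: 18→21, due 15, lateness 6
Maximum = 6.
Difference = 10 − 6 = 4.

4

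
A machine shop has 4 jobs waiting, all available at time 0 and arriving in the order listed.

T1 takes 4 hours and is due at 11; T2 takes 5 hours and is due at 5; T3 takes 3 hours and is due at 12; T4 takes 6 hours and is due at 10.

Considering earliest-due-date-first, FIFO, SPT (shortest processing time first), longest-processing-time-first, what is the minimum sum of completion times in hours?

EDD (increasing due date): T2 T4 T1 T3.
T2: 0→5
T4: 5→11
T1: 11→15
T3: 15→18
Sum = 5+11+15+18 = 49.
FIFO (arrival order): T1 T2 T3 T4.
T1: 0→4
T2: 4→9
T3: 9→12
T4: 12→18
Sum = 4+9+12+18 = 43.
SPT (increasing processing time): T3 T1 T2 T4.
T3: 0→3
T1: 3→7
T2: 7→12
T4: 12→18
Sum = 3+7+12+18 = 40.
LPT (decreasing processing time): T4 T2 T1 T3.
T4: 0→6
T2: 6→11
T1: 11→15
T3: 15→18
Sum = 6+11+15+18 = 50.
EDD 49, FIFO 43, SPT 40, LPT 50 → minimum 40.

40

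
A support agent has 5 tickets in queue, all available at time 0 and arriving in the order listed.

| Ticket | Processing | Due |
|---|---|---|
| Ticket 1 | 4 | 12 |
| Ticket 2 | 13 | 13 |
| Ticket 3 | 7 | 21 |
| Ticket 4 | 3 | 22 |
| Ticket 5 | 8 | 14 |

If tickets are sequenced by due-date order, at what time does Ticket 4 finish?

35

EDD (increasing due date): Ticket 1 Ticket 2 Ticket 5 Ticket 3 Ticket 4.
Ticket 1: 0→4
Ticket 2: 4→17
Ticket 5: 17→25
Ticket 3: 25→32
Ticket 4: 32→35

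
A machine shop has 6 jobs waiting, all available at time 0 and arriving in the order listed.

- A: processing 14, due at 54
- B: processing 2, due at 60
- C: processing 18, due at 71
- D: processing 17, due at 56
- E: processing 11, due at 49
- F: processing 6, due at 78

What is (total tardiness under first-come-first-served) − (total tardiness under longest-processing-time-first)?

-6

FIFO (arrival order): A B C D E F.
A: 0→14, due 54, tardiness 0
B: 14→16, due 60, tardiness 0
C: 16→34, due 71, tardiness 0
D: 34→51, due 56, tardiness 0
E: 51→62, due 49, tardiness 13
F: 62→68, due 78, tardiness 0
Sum = 0+0+0+0+13+0 = 13.
LPT (decreasing processing time): C D A E F B.
C: 0→18, due 71, tardiness 0
D: 18→35, due 56, tardiness 0
A: 35→49, due 54, tardiness 0
E: 49→60, due 49, tardiness 11
F: 60→66, due 78, tardiness 0
B: 66→68, due 60, tardiness 8
Sum = 0+0+0+11+0+8 = 19.
Difference = 13 − 19 = -6.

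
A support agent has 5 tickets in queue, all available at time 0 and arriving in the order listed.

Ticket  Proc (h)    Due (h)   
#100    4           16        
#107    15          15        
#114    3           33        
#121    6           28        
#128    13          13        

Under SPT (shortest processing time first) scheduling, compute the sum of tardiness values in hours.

39

SPT (increasing processing time): #114 #100 #121 #128 #107.
#114: 0→3, due 33, tardiness 0
#100: 3→7, due 16, tardiness 0
#121: 7→13, due 28, tardiness 0
#128: 13→26, due 13, tardiness 13
#107: 26→41, due 15, tardiness 26
Sum = 0+0+0+13+26 = 39.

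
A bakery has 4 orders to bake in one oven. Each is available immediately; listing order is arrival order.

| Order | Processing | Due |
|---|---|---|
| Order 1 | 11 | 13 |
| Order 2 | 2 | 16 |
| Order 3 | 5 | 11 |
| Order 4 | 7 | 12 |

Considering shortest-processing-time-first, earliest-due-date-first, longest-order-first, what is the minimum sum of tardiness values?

SPT (increasing processing time): Order 2 Order 3 Order 4 Order 1.
Order 2: 0→2, due 16, tardiness 0
Order 3: 2→7, due 11, tardiness 0
Order 4: 7→14, due 12, tardiness 2
Order 1: 14→25, due 13, tardiness 12
Sum = 0+0+2+12 = 14.
EDD (increasing due date): Order 3 Order 4 Order 1 Order 2.
Order 3: 0→5, due 11, tardiness 0
Order 4: 5→12, due 12, tardiness 0
Order 1: 12→23, due 13, tardiness 10
Order 2: 23→25, due 16, tardiness 9
Sum = 0+0+10+9 = 19.
LPT (decreasing processing time): Order 1 Order 4 Order 3 Order 2.
Order 1: 0→11, due 13, tardiness 0
Order 4: 11→18, due 12, tardiness 6
Order 3: 18→23, due 11, tardiness 12
Order 2: 23→25, due 16, tardiness 9
Sum = 0+6+12+9 = 27.
SPT 14, EDD 19, LPT 27 → minimum 14.

14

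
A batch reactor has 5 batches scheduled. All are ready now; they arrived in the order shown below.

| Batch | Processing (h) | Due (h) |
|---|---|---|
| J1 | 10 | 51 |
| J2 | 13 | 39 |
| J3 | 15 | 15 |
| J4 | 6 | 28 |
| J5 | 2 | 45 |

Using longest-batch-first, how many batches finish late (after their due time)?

LPT (decreasing processing time): J3 J2 J1 J4 J5.
J3: 0→15, due 15, tardiness 0
J2: 15→28, due 39, tardiness 0
J1: 28→38, due 51, tardiness 0
J4: 38→44, due 28, tardiness 16
J5: 44→46, due 45, tardiness 1
Late batches: 2.

2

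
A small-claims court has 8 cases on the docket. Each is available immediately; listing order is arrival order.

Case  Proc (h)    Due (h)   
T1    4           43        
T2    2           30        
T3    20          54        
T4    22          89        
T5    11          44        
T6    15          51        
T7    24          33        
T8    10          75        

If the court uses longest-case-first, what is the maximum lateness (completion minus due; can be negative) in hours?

LPT (decreasing processing time): T7 T4 T3 T6 T5 T8 T1 T2.
T7: 0→24, due 33, lateness -9
T4: 24→46, due 89, lateness -43
T3: 46→66, due 54, lateness 12
T6: 66→81, due 51, lateness 30
T5: 81→92, due 44, lateness 48
T8: 92→102, due 75, lateness 27
T1: 102→106, due 43, lateness 63
T2: 106→108, due 30, lateness 78
Maximum = 78.

78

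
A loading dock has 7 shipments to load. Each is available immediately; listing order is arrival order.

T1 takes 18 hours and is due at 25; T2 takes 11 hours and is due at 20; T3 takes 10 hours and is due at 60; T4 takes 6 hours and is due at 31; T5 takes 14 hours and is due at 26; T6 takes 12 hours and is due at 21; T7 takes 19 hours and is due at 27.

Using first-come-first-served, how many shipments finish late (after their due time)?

FIFO (arrival order): T1 T2 T3 T4 T5 T6 T7.
T1: 0→18, due 25, tardiness 0
T2: 18→29, due 20, tardiness 9
T3: 29→39, due 60, tardiness 0
T4: 39→45, due 31, tardiness 14
T5: 45→59, due 26, tardiness 33
T6: 59→71, due 21, tardiness 50
T7: 71→90, due 27, tardiness 63
Late shipments: 5.

5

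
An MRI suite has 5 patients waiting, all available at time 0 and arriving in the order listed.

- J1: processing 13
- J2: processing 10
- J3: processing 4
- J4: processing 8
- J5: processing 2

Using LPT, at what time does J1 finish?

13

LPT (decreasing processing time): J1 J2 J4 J3 J5.
J1: 0→13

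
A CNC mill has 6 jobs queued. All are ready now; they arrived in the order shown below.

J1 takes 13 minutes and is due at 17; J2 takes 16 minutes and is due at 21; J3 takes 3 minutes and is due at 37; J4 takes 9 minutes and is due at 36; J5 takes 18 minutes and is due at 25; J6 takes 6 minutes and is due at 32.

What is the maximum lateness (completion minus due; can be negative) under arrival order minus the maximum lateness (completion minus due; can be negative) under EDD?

6

FIFO (arrival order): J1 J2 J3 J4 J5 J6.
J1: 0→13, due 17, lateness -4
J2: 13→29, due 21, lateness 8
J3: 29→32, due 37, lateness -5
J4: 32→41, due 36, lateness 5
J5: 41→59, due 25, lateness 34
J6: 59→65, due 32, lateness 33
Maximum = 34.
EDD (increasing due date): J1 J2 J5 J6 J4 J3.
J1: 0→13, due 17, lateness -4
J2: 13→29, due 21, lateness 8
J5: 29→47, due 25, lateness 22
J6: 47→53, due 32, lateness 21
J4: 53→62, due 36, lateness 26
J3: 62→65, due 37, lateness 28
Maximum = 28.
Difference = 34 − 28 = 6.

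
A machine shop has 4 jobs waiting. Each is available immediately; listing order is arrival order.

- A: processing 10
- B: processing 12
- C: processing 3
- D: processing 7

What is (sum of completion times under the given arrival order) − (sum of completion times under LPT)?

FIFO (arrival order): A B C D.
A: 0→10
B: 10→22
C: 22→25
D: 25→32
Sum = 10+22+25+32 = 89.
LPT (decreasing processing time): B A D C.
B: 0→12
A: 12→22
D: 22→29
C: 29→32
Sum = 12+22+29+32 = 95.
Difference = 89 − 95 = -6.

-6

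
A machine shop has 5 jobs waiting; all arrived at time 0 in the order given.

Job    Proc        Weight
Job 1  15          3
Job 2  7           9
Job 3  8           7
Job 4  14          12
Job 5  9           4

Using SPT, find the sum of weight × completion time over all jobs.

SPT (increasing processing time): Job 2 Job 3 Job 5 Job 4 Job 1.
Job 2: finishes 7, weight 9, w·C = 63
Job 3: finishes 15, weight 7, w·C = 105
Job 5: finishes 24, weight 4, w·C = 96
Job 4: finishes 38, weight 12, w·C = 456
Job 1: finishes 53, weight 3, w·C = 159
Sum = 63+105+96+456+159 = 879.

879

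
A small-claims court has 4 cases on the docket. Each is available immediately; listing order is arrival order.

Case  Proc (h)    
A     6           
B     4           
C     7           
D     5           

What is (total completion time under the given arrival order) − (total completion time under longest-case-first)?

-5

FIFO (arrival order): A B C D.
A: 0→6
B: 6→10
C: 10→17
D: 17→22
Sum = 6+10+17+22 = 55.
LPT (decreasing processing time): C A D B.
C: 0→7
A: 7→13
D: 13→18
B: 18→22
Sum = 7+13+18+22 = 60.
Difference = 55 − 60 = -5.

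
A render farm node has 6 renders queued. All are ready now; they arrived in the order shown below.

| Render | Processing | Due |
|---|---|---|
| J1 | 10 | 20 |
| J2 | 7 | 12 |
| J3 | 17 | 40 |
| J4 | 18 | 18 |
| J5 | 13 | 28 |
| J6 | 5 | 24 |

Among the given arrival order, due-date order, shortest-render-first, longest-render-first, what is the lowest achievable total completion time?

196

FIFO (arrival order): J1 J2 J3 J4 J5 J6.
J1: 0→10
J2: 10→17
J3: 17→34
J4: 34→52
J5: 52→65
J6: 65→70
Sum = 10+17+34+52+65+70 = 248.
EDD (increasing due date): J2 J4 J1 J6 J5 J3.
J2: 0→7
J4: 7→25
J1: 25→35
J6: 35→40
J5: 40→53
J3: 53→70
Sum = 7+25+35+40+53+70 = 230.
SPT (increasing processing time): J6 J2 J1 J5 J3 J4.
J6: 0→5
J2: 5→12
J1: 12→22
J5: 22→35
J3: 35→52
J4: 52→70
Sum = 5+12+22+35+52+70 = 196.
LPT (decreasing processing time): J4 J3 J5 J1 J2 J6.
J4: 0→18
J3: 18→35
J5: 35→48
J1: 48→58
J2: 58→65
J6: 65→70
Sum = 18+35+48+58+65+70 = 294.
FIFO 248, EDD 230, SPT 196, LPT 294 → minimum 196.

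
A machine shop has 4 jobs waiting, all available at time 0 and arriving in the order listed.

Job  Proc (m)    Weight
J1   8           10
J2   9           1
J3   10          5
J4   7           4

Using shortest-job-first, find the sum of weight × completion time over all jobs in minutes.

SPT (increasing processing time): J4 J1 J2 J3.
J4: finishes 7, weight 4, w·C = 28
J1: finishes 15, weight 10, w·C = 150
J2: finishes 24, weight 1, w·C = 24
J3: finishes 34, weight 5, w·C = 170
Sum = 28+150+24+170 = 372.

372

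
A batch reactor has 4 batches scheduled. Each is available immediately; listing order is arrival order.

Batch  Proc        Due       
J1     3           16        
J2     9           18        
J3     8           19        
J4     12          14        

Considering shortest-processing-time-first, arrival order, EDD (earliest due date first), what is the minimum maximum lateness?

SPT (increasing processing time): J1 J3 J2 J4.
J1: 0→3, due 16, lateness -13
J3: 3→11, due 19, lateness -8
J2: 11→20, due 18, lateness 2
J4: 20→32, due 14, lateness 18
Maximum = 18.
FIFO (arrival order): J1 J2 J3 J4.
J1: 0→3, due 16, lateness -13
J2: 3→12, due 18, lateness -6
J3: 12→20, due 19, lateness 1
J4: 20→32, due 14, lateness 18
Maximum = 18.
EDD (increasing due date): J4 J1 J2 J3.
J4: 0→12, due 14, lateness -2
J1: 12→15, due 16, lateness -1
J2: 15→24, due 18, lateness 6
J3: 24→32, due 19, lateness 13
Maximum = 13.
SPT 18, FIFO 18, EDD 13 → minimum 13.

13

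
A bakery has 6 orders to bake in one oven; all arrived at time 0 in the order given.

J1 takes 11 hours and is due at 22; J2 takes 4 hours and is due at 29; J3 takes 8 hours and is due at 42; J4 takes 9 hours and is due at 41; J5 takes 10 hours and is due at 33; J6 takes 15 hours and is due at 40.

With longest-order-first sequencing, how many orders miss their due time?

LPT (decreasing processing time): J6 J1 J5 J4 J3 J2.
J6: 0→15, due 40, tardiness 0
J1: 15→26, due 22, tardiness 4
J5: 26→36, due 33, tardiness 3
J4: 36→45, due 41, tardiness 4
J3: 45→53, due 42, tardiness 11
J2: 53→57, due 29, tardiness 28
Late orders: 5.

5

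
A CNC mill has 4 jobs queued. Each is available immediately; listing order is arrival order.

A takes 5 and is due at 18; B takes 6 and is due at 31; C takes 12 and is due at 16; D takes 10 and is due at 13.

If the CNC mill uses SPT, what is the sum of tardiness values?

25

SPT (increasing processing time): A B D C.
A: 0→5, due 18, tardiness 0
B: 5→11, due 31, tardiness 0
D: 11→21, due 13, tardiness 8
C: 21→33, due 16, tardiness 17
Sum = 0+0+8+17 = 25.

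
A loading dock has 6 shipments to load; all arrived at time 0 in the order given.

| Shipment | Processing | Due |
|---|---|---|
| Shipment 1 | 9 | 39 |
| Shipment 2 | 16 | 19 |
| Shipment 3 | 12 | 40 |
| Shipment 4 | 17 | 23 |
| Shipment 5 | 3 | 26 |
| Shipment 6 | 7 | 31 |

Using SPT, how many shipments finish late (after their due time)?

SPT (increasing processing time): Shipment 5 Shipment 6 Shipment 1 Shipment 3 Shipment 2 Shipment 4.
Shipment 5: 0→3, due 26, tardiness 0
Shipment 6: 3→10, due 31, tardiness 0
Shipment 1: 10→19, due 39, tardiness 0
Shipment 3: 19→31, due 40, tardiness 0
Shipment 2: 31→47, due 19, tardiness 28
Shipment 4: 47→64, due 23, tardiness 41
Late shipments: 2.

2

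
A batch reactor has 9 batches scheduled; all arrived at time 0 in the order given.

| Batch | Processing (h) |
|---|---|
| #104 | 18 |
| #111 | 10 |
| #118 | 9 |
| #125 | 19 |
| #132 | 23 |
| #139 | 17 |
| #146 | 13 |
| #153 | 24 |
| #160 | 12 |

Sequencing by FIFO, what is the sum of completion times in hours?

701

FIFO (arrival order): #104 #111 #118 #125 #132 #139 #146 #153 #160.
#104: 0→18
#111: 18→28
#118: 28→37
#125: 37→56
#132: 56→79
#139: 79→96
#146: 96→109
#153: 109→133
#160: 133→145
Sum = 18+28+37+56+79+96+109+133+145 = 701.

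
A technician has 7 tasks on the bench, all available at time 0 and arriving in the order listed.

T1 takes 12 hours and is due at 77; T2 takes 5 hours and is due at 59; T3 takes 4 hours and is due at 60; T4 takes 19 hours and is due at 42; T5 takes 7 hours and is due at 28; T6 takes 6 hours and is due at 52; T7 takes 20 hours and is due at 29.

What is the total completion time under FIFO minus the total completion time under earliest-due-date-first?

FIFO (arrival order): T1 T2 T3 T4 T5 T6 T7.
T1: 0→12
T2: 12→17
T3: 17→21
T4: 21→40
T5: 40→47
T6: 47→53
T7: 53→73
Sum = 12+17+21+40+47+53+73 = 263.
EDD (increasing due date): T5 T7 T4 T6 T2 T3 T1.
T5: 0→7
T7: 7→27
T4: 27→46
T6: 46→52
T2: 52→57
T3: 57→61
T1: 61→73
Sum = 7+27+46+52+57+61+73 = 323.
Difference = 263 − 323 = -60.

-60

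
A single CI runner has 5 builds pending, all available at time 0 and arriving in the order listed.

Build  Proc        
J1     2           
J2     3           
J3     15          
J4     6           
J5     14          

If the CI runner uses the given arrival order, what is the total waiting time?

53

FIFO (arrival order): J1 J2 J3 J4 J5.
J1: waits 0, runs 0→2
J2: waits 2, runs 2→5
J3: waits 5, runs 5→20
J4: waits 20, runs 20→26
J5: waits 26, runs 26→40
Sum = 0+2+5+20+26 = 53.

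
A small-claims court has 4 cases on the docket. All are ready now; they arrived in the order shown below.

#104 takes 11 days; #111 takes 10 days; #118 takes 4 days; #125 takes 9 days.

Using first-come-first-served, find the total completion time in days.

91

FIFO (arrival order): #104 #111 #118 #125.
#104: 0→11
#111: 11→21
#118: 21→25
#125: 25→34
Sum = 11+21+25+34 = 91.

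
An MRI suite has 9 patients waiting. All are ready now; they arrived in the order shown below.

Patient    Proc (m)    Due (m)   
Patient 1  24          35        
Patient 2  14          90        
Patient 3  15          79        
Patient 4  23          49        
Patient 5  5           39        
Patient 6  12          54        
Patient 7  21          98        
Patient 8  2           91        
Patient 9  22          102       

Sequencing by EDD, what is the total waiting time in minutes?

552

EDD (increasing due date): Patient 1 Patient 5 Patient 4 Patient 6 Patient 3 Patient 2 Patient 8 Patient 7 Patient 9.
Patient 1: waits 0, runs 0→24
Patient 5: waits 24, runs 24→29
Patient 4: waits 29, runs 29→52
Patient 6: waits 52, runs 52→64
Patient 3: waits 64, runs 64→79
Patient 2: waits 79, runs 79→93
Patient 8: waits 93, runs 93→95
Patient 7: waits 95, runs 95→116
Patient 9: waits 116, runs 116→138
Sum = 0+24+29+52+64+79+93+95+116 = 552.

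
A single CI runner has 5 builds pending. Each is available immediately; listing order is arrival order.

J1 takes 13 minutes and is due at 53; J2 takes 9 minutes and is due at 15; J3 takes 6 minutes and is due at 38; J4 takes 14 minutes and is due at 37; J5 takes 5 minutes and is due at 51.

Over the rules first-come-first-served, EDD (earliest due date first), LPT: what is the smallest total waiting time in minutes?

FIFO (arrival order): J1 J2 J3 J4 J5.
J1: waits 0, runs 0→13
J2: waits 13, runs 13→22
J3: waits 22, runs 22→28
J4: waits 28, runs 28→42
J5: waits 42, runs 42→47
Sum = 0+13+22+28+42 = 105.
EDD (increasing due date): J2 J4 J3 J5 J1.
J2: waits 0, runs 0→9
J4: waits 9, runs 9→23
J3: waits 23, runs 23→29
J5: waits 29, runs 29→34
J1: waits 34, runs 34→47
Sum = 0+9+23+29+34 = 95.
LPT (decreasing processing time): J4 J1 J2 J3 J5.
J4: waits 0, runs 0→14
J1: waits 14, runs 14→27
J2: waits 27, runs 27→36
J3: waits 36, runs 36→42
J5: waits 42, runs 42→47
Sum = 0+14+27+36+42 = 119.
FIFO 105, EDD 95, LPT 119 → minimum 95.

95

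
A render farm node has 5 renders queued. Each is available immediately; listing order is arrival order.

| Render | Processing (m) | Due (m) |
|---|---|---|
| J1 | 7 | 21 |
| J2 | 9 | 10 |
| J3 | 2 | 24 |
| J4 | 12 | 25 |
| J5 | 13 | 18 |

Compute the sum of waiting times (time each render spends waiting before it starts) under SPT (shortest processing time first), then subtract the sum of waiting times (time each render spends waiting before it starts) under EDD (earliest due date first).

-32

SPT (increasing processing time): J3 J1 J2 J4 J5.
J3: waits 0, runs 0→2
J1: waits 2, runs 2→9
J2: waits 9, runs 9→18
J4: waits 18, runs 18→30
J5: waits 30, runs 30→43
Sum = 0+2+9+18+30 = 59.
EDD (increasing due date): J2 J5 J1 J3 J4.
J2: waits 0, runs 0→9
J5: waits 9, runs 9→22
J1: waits 22, runs 22→29
J3: waits 29, runs 29→31
J4: waits 31, runs 31→43
Sum = 0+9+22+29+31 = 91.
Difference = 59 − 91 = -32.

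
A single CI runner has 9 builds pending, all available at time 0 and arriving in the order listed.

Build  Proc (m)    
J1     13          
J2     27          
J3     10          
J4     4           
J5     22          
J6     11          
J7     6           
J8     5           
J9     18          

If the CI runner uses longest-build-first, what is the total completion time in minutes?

750

LPT (decreasing processing time): J2 J5 J9 J1 J6 J3 J7 J8 J4.
J2: 0→27
J5: 27→49
J9: 49→67
J1: 67→80
J6: 80→91
J3: 91→101
J7: 101→107
J8: 107→112
J4: 112→116
Sum = 27+49+67+80+91+101+107+112+116 = 750.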